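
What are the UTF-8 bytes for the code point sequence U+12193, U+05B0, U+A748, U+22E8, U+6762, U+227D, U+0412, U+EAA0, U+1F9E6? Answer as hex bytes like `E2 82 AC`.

F0 92 86 93 D6 B0 EA 9D 88 E2 8B A8 E6 9D A2 E2 89 BD D0 92 EE AA A0 F0 9F A7 A6

U+12193: 4-byte form → F0 92 86 93.
U+05B0: 2-byte form → D6 B0.
U+A748: 3-byte form → EA 9D 88.
U+22E8: 3-byte form → E2 8B A8.
U+6762: 3-byte form → E6 9D A2.
U+227D: 3-byte form → E2 89 BD.
U+0412: 2-byte form → D0 92.
U+EAA0: 3-byte form → EE AA A0.
U+1F9E6: 4-byte form → F0 9F A7 A6.
Concatenated (27 bytes): F0 92 86 93 D6 B0 EA 9D 88 E2 8B A8 E6 9D A2 E2 89 BD D0 92 EE AA A0 F0 9F A7 A6.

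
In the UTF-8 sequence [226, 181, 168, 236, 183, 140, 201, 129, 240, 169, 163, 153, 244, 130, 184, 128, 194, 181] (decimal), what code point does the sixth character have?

Offset 0: leading byte 0xE2 = 11100010 → 3-byte char #1 = E2 B5 A8.
Offset 3: leading byte 0xEC = 11101100 → 3-byte char #2 = EC B7 8C.
Offset 6: leading byte 0xC9 = 11001001 → 2-byte char #3 = C9 81.
Offset 8: leading byte 0xF0 = 11110000 → 4-byte char #4 = F0 A9 A3 99.
Offset 12: leading byte 0xF4 = 11110100 → 4-byte char #5 = F4 82 B8 80.
Offset 16: leading byte 0xC2 = 11000010 → 2-byte char #6 = C2 B5.
Leading byte 0xC2 = 11000010 matches 110xxxxx → 2-byte sequence.
Byte 1: 0xC2 = 11000010, payload 00010 (5 bits).
Byte 2: 0xB5 = 10110101 (10xxxxxx ✓), payload 110101.
Concatenate: 00010110101 = 0xB5 (11 bits → U+00B5).

U+00B5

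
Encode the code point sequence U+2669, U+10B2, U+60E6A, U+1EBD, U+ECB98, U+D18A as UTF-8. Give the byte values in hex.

E2 99 A9 E1 82 B2 F1 A0 B9 AA E1 BA BD F3 AC AE 98 ED 86 8A

U+2669: 3-byte form → E2 99 A9.
U+10B2: 3-byte form → E1 82 B2.
U+60E6A: 4-byte form → F1 A0 B9 AA.
U+1EBD: 3-byte form → E1 BA BD.
U+ECB98: 4-byte form → F3 AC AE 98.
U+D18A: 3-byte form → ED 86 8A.
Concatenated (20 bytes): E2 99 A9 E1 82 B2 F1 A0 B9 AA E1 BA BD F3 AC AE 98 ED 86 8A.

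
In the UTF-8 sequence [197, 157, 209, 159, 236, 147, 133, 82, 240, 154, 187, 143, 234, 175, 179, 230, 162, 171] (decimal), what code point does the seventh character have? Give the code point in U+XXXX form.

U+68AB

Offset 0: leading byte 0xC5 = 11000101 → 2-byte char #1 = C5 9D.
Offset 2: leading byte 0xD1 = 11010001 → 2-byte char #2 = D1 9F.
Offset 4: leading byte 0xEC = 11101100 → 3-byte char #3 = EC 93 85.
Offset 7: leading byte 0x52 = 01010010 → 1-byte char #4 = 52.
Offset 8: leading byte 0xF0 = 11110000 → 4-byte char #5 = F0 9A BB 8F.
Offset 12: leading byte 0xEA = 11101010 → 3-byte char #6 = EA AF B3.
Offset 15: leading byte 0xE6 = 11100110 → 3-byte char #7 = E6 A2 AB.
Leading byte 0xE6 = 11100110 matches 1110xxxx → 3-byte sequence.
Byte 1: 0xE6 = 11100110, payload 0110 (4 bits).
Byte 2: 0xA2 = 10100010 (10xxxxxx ✓), payload 100010.
Byte 3: 0xAB = 10101011 (10xxxxxx ✓), payload 101011.
Concatenate: 0110100010101011 = 0x68AB (16 bits → U+68AB).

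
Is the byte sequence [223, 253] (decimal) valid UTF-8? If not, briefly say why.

invalid (non-continuation byte where continuation expected)

Leading byte 0xDF = 11011111 → 2-byte form.
Byte 2 is 0xFD = 11111101, which is not 10xxxxxx — expected a continuation byte.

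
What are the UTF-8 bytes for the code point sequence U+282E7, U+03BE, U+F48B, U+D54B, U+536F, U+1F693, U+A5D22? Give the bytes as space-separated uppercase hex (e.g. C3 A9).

F0 A8 8B A7 CE BE EF 92 8B ED 95 8B E5 8D AF F0 9F 9A 93 F2 A5 B4 A2

U+282E7: 4-byte form → F0 A8 8B A7.
U+03BE: 2-byte form → CE BE.
U+F48B: 3-byte form → EF 92 8B.
U+D54B: 3-byte form → ED 95 8B.
U+536F: 3-byte form → E5 8D AF.
U+1F693: 4-byte form → F0 9F 9A 93.
U+A5D22: 4-byte form → F2 A5 B4 A2.
Concatenated (23 bytes): F0 A8 8B A7 CE BE EF 92 8B ED 95 8B E5 8D AF F0 9F 9A 93 F2 A5 B4 A2.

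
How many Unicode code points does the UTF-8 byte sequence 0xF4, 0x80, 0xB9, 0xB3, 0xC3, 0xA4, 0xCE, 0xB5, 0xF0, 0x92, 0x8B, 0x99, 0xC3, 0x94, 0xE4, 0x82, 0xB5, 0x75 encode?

Byte at offset 0: 0xF4 = 11110100 → 4-byte char (#1). Advance 4.
Byte at offset 4: 0xC3 = 11000011 → 2-byte char (#2). Advance 2.
Byte at offset 6: 0xCE = 11001110 → 2-byte char (#3). Advance 2.
Byte at offset 8: 0xF0 = 11110000 → 4-byte char (#4). Advance 4.
Byte at offset 12: 0xC3 = 11000011 → 2-byte char (#5). Advance 2.
Byte at offset 14: 0xE4 = 11100100 → 3-byte char (#6). Advance 3.
Byte at offset 17: 0x75 = 01110101 → 1-byte char (#7). Advance 1.
Reached end at offset 18 after 7 code points.

7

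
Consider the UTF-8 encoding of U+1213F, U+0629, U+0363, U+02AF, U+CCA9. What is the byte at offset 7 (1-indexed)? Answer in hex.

0xCD

1-indexed offset 7 is 0-indexed offset 6.
U+1213F → 4-byte form F0 92 84 BF at offsets 0–3.
U+0629 → 2-byte form D8 A9 at offsets 4–5.
U+0363 → 2-byte form CD A3 at offsets 6–7.
Offset 6 falls in char 3's range; it's byte 1 of CD A3 = 0xCD.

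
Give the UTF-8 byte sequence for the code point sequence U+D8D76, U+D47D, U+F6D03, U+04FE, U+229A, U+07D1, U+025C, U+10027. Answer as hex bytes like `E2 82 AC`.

F3 98 B5 B6 ED 91 BD F3 B6 B4 83 D3 BE E2 8A 9A DF 91 C9 9C F0 90 80 A7

U+D8D76: 4-byte form → F3 98 B5 B6.
U+D47D: 3-byte form → ED 91 BD.
U+F6D03: 4-byte form → F3 B6 B4 83.
U+04FE: 2-byte form → D3 BE.
U+229A: 3-byte form → E2 8A 9A.
U+07D1: 2-byte form → DF 91.
U+025C: 2-byte form → C9 9C.
U+10027: 4-byte form → F0 90 80 A7.
Concatenated (24 bytes): F3 98 B5 B6 ED 91 BD F3 B6 B4 83 D3 BE E2 8A 9A DF 91 C9 9C F0 90 80 A7.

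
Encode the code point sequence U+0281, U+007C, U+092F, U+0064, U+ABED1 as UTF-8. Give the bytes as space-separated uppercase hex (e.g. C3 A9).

CA 81 7C E0 A4 AF 64 F2 AB BB 91

U+0281: 2-byte form → CA 81.
U+007C: 1-byte form → 7C.
U+092F: 3-byte form → E0 A4 AF.
U+0064: 1-byte form → 64.
U+ABED1: 4-byte form → F2 AB BB 91.
Concatenated (11 bytes): CA 81 7C E0 A4 AF 64 F2 AB BB 91.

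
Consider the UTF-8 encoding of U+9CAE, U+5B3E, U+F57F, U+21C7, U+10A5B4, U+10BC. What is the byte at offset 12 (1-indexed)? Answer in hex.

1-indexed offset 12 is 0-indexed offset 11.
U+9CAE → 3-byte form E9 B2 AE at offsets 0–2.
U+5B3E → 3-byte form E5 AC BE at offsets 3–5.
U+F57F → 3-byte form EF 95 BF at offsets 6–8.
U+21C7 → 3-byte form E2 87 87 at offsets 9–11.
Offset 11 falls in char 4's range; it's byte 3 of E2 87 87 = 0x87.

0x87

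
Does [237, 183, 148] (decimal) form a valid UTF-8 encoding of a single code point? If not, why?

invalid (encodes a surrogate (U+D800–U+DFFF))

Structurally a 3-byte sequence; payload = 0xDDD4.
But 0xDDD4 is in U+D800–U+DFFF, the surrogate range. Surrogates are not Unicode scalar values and are forbidden in UTF-8.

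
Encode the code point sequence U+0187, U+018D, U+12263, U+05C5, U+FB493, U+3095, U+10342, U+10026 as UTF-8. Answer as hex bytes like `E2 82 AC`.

U+0187: 2-byte form → C6 87.
U+018D: 2-byte form → C6 8D.
U+12263: 4-byte form → F0 92 89 A3.
U+05C5: 2-byte form → D7 85.
U+FB493: 4-byte form → F3 BB 92 93.
U+3095: 3-byte form → E3 82 95.
U+10342: 4-byte form → F0 90 8D 82.
U+10026: 4-byte form → F0 90 80 A6.
Concatenated (25 bytes): C6 87 C6 8D F0 92 89 A3 D7 85 F3 BB 92 93 E3 82 95 F0 90 8D 82 F0 90 80 A6.

C6 87 C6 8D F0 92 89 A3 D7 85 F3 BB 92 93 E3 82 95 F0 90 8D 82 F0 90 80 A6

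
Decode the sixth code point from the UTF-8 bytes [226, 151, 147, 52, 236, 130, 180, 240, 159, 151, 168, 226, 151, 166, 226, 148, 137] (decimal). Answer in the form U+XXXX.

U+2509

Offset 0: leading byte 0xE2 = 11100010 → 3-byte char #1 = E2 97 93.
Offset 3: leading byte 0x34 = 00110100 → 1-byte char #2 = 34.
Offset 4: leading byte 0xEC = 11101100 → 3-byte char #3 = EC 82 B4.
Offset 7: leading byte 0xF0 = 11110000 → 4-byte char #4 = F0 9F 97 A8.
Offset 11: leading byte 0xE2 = 11100010 → 3-byte char #5 = E2 97 A6.
Offset 14: leading byte 0xE2 = 11100010 → 3-byte char #6 = E2 94 89.
Leading byte 0xE2 = 11100010 matches 1110xxxx → 3-byte sequence.
Byte 1: 0xE2 = 11100010, payload 0010 (4 bits).
Byte 2: 0x94 = 10010100 (10xxxxxx ✓), payload 010100.
Byte 3: 0x89 = 10001001 (10xxxxxx ✓), payload 001001.
Concatenate: 0010010100001001 = 0x2509 (16 bits → U+2509).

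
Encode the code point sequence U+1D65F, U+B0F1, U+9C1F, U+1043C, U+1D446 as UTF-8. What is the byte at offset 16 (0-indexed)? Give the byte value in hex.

U+1D65F → 4-byte form F0 9D 99 9F at offsets 0–3.
U+B0F1 → 3-byte form EB 83 B1 at offsets 4–6.
U+9C1F → 3-byte form E9 B0 9F at offsets 7–9.
U+1043C → 4-byte form F0 90 90 BC at offsets 10–13.
U+1D446 → 4-byte form F0 9D 91 86 at offsets 14–17.
Offset 16 falls in char 5's range; it's byte 3 of F0 9D 91 86 = 0x91.

0x91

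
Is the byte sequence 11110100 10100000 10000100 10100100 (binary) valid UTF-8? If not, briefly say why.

Leading byte 0xF4 = 11110100 → 4-byte form.
Payload = 0x120124, which exceeds U+10FFFF, the maximum Unicode code point. (Leading bytes F5–FF, or F4 followed by ≥ 0x90, are invalid.)

invalid (encodes a value above U+10FFFF)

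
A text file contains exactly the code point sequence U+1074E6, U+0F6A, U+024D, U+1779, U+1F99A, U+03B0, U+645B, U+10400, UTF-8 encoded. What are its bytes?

U+1074E6: 4-byte form → F4 87 93 A6.
U+0F6A: 3-byte form → E0 BD AA.
U+024D: 2-byte form → C9 8D.
U+1779: 3-byte form → E1 9D B9.
U+1F99A: 4-byte form → F0 9F A6 9A.
U+03B0: 2-byte form → CE B0.
U+645B: 3-byte form → E6 91 9B.
U+10400: 4-byte form → F0 90 90 80.
Concatenated (25 bytes): F4 87 93 A6 E0 BD AA C9 8D E1 9D B9 F0 9F A6 9A CE B0 E6 91 9B F0 90 90 80.

F4 87 93 A6 E0 BD AA C9 8D E1 9D B9 F0 9F A6 9A CE B0 E6 91 9B F0 90 90 80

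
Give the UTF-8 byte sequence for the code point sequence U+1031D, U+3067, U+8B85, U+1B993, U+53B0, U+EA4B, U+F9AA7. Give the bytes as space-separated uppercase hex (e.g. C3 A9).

U+1031D: 4-byte form → F0 90 8C 9D.
U+3067: 3-byte form → E3 81 A7.
U+8B85: 3-byte form → E8 AE 85.
U+1B993: 4-byte form → F0 9B A6 93.
U+53B0: 3-byte form → E5 8E B0.
U+EA4B: 3-byte form → EE A9 8B.
U+F9AA7: 4-byte form → F3 B9 AA A7.
Concatenated (24 bytes): F0 90 8C 9D E3 81 A7 E8 AE 85 F0 9B A6 93 E5 8E B0 EE A9 8B F3 B9 AA A7.

F0 90 8C 9D E3 81 A7 E8 AE 85 F0 9B A6 93 E5 8E B0 EE A9 8B F3 B9 AA A7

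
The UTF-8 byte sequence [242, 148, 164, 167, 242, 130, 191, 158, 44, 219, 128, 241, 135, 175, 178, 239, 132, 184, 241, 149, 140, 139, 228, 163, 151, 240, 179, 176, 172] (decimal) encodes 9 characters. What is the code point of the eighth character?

U+48D7

Offset 0: leading byte 0xF2 = 11110010 → 4-byte char #1 = F2 94 A4 A7.
Offset 4: leading byte 0xF2 = 11110010 → 4-byte char #2 = F2 82 BF 9E.
Offset 8: leading byte 0x2C = 00101100 → 1-byte char #3 = 2C.
Offset 9: leading byte 0xDB = 11011011 → 2-byte char #4 = DB 80.
Offset 11: leading byte 0xF1 = 11110001 → 4-byte char #5 = F1 87 AF B2.
Offset 15: leading byte 0xEF = 11101111 → 3-byte char #6 = EF 84 B8.
Offset 18: leading byte 0xF1 = 11110001 → 4-byte char #7 = F1 95 8C 8B.
Offset 22: leading byte 0xE4 = 11100100 → 3-byte char #8 = E4 A3 97.
Leading byte 0xE4 = 11100100 matches 1110xxxx → 3-byte sequence.
Byte 1: 0xE4 = 11100100, payload 0100 (4 bits).
Byte 2: 0xA3 = 10100011 (10xxxxxx ✓), payload 100011.
Byte 3: 0x97 = 10010111 (10xxxxxx ✓), payload 010111.
Concatenate: 0100100011010111 = 0x48D7 (16 bits → U+48D7).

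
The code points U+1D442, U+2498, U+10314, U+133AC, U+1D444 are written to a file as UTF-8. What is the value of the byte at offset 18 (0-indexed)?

U+1D442 → 4-byte form F0 9D 91 82 at offsets 0–3.
U+2498 → 3-byte form E2 92 98 at offsets 4–6.
U+10314 → 4-byte form F0 90 8C 94 at offsets 7–10.
U+133AC → 4-byte form F0 93 8E AC at offsets 11–14.
U+1D444 → 4-byte form F0 9D 91 84 at offsets 15–18.
Offset 18 falls in char 5's range; it's byte 4 of F0 9D 91 84 = 0x84.

0x84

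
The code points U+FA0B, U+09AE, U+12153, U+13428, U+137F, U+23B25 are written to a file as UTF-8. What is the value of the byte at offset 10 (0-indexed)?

0xF0

U+FA0B → 3-byte form EF A8 8B at offsets 0–2.
U+09AE → 3-byte form E0 A6 AE at offsets 3–5.
U+12153 → 4-byte form F0 92 85 93 at offsets 6–9.
U+13428 → 4-byte form F0 93 90 A8 at offsets 10–13.
Offset 10 falls in char 4's range; it's byte 1 of F0 93 90 A8 = 0xF0.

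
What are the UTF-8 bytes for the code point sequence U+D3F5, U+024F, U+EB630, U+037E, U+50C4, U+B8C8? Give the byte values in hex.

ED 8F B5 C9 8F F3 AB 98 B0 CD BE E5 83 84 EB A3 88

U+D3F5: 3-byte form → ED 8F B5.
U+024F: 2-byte form → C9 8F.
U+EB630: 4-byte form → F3 AB 98 B0.
U+037E: 2-byte form → CD BE.
U+50C4: 3-byte form → E5 83 84.
U+B8C8: 3-byte form → EB A3 88.
Concatenated (17 bytes): ED 8F B5 C9 8F F3 AB 98 B0 CD BE E5 83 84 EB A3 88.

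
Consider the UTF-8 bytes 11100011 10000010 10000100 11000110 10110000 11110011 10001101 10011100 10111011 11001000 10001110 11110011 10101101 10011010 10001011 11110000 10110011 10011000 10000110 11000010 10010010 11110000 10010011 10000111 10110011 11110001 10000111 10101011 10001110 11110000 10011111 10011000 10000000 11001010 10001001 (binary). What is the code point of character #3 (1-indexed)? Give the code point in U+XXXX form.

U+CD73B

Offset 0: leading byte 0xE3 = 11100011 → 3-byte char #1 = E3 82 84.
Offset 3: leading byte 0xC6 = 11000110 → 2-byte char #2 = C6 B0.
Offset 5: leading byte 0xF3 = 11110011 → 4-byte char #3 = F3 8D 9C BB.
Leading byte 0xF3 = 11110011 matches 11110xxx → 4-byte sequence.
Byte 1: 0xF3 = 11110011, payload 011 (3 bits).
Byte 2: 0x8D = 10001101 (10xxxxxx ✓), payload 001101.
Byte 3: 0x9C = 10011100 (10xxxxxx ✓), payload 011100.
Byte 4: 0xBB = 10111011 (10xxxxxx ✓), payload 111011.
Concatenate: 011001101011100111011 = 0xCD73B (21 bits → U+CD73B).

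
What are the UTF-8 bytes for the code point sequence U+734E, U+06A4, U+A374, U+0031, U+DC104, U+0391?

U+734E: 3-byte form → E7 8D 8E.
U+06A4: 2-byte form → DA A4.
U+A374: 3-byte form → EA 8D B4.
U+0031: 1-byte form → 31.
U+DC104: 4-byte form → F3 9C 84 84.
U+0391: 2-byte form → CE 91.
Concatenated (15 bytes): E7 8D 8E DA A4 EA 8D B4 31 F3 9C 84 84 CE 91.

E7 8D 8E DA A4 EA 8D B4 31 F3 9C 84 84 CE 91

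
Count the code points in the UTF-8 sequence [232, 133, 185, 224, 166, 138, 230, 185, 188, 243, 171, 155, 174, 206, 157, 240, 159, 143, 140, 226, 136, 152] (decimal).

Byte at offset 0: 0xE8 = 11101000 → 3-byte char (#1). Advance 3.
Byte at offset 3: 0xE0 = 11100000 → 3-byte char (#2). Advance 3.
Byte at offset 6: 0xE6 = 11100110 → 3-byte char (#3). Advance 3.
Byte at offset 9: 0xF3 = 11110011 → 4-byte char (#4). Advance 4.
Byte at offset 13: 0xCE = 11001110 → 2-byte char (#5). Advance 2.
Byte at offset 15: 0xF0 = 11110000 → 4-byte char (#6). Advance 4.
Byte at offset 19: 0xE2 = 11100010 → 3-byte char (#7). Advance 3.
Reached end at offset 22 after 7 code points.

7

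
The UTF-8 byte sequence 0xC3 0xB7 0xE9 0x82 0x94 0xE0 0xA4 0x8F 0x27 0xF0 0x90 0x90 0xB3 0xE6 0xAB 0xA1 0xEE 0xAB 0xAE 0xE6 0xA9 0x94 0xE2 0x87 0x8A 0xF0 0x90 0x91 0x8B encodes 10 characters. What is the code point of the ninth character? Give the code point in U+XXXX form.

Offset 0: leading byte 0xC3 = 11000011 → 2-byte char #1 = C3 B7.
Offset 2: leading byte 0xE9 = 11101001 → 3-byte char #2 = E9 82 94.
Offset 5: leading byte 0xE0 = 11100000 → 3-byte char #3 = E0 A4 8F.
Offset 8: leading byte 0x27 = 00100111 → 1-byte char #4 = 27.
Offset 9: leading byte 0xF0 = 11110000 → 4-byte char #5 = F0 90 90 B3.
Offset 13: leading byte 0xE6 = 11100110 → 3-byte char #6 = E6 AB A1.
Offset 16: leading byte 0xEE = 11101110 → 3-byte char #7 = EE AB AE.
Offset 19: leading byte 0xE6 = 11100110 → 3-byte char #8 = E6 A9 94.
Offset 22: leading byte 0xE2 = 11100010 → 3-byte char #9 = E2 87 8A.
Leading byte 0xE2 = 11100010 matches 1110xxxx → 3-byte sequence.
Byte 1: 0xE2 = 11100010, payload 0010 (4 bits).
Byte 2: 0x87 = 10000111 (10xxxxxx ✓), payload 000111.
Byte 3: 0x8A = 10001010 (10xxxxxx ✓), payload 001010.
Concatenate: 0010000111001010 = 0x21CA (16 bits → U+21CA).

U+21CA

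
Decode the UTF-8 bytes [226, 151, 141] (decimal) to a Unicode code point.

Leading byte 0xE2 = 11100010 matches 1110xxxx → 3-byte sequence.
Byte 1: 0xE2 = 11100010, payload 0010 (4 bits).
Byte 2: 0x97 = 10010111 (10xxxxxx ✓), payload 010111.
Byte 3: 0x8D = 10001101 (10xxxxxx ✓), payload 001101.
Concatenate: 0010010111001101 = 0x25CD (16 bits → U+25CD).

U+25CD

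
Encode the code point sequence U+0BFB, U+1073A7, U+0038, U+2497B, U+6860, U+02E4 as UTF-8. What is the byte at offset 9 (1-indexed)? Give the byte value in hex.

1-indexed offset 9 is 0-indexed offset 8.
U+0BFB → 3-byte form E0 AF BB at offsets 0–2.
U+1073A7 → 4-byte form F4 87 8E A7 at offsets 3–6.
U+0038 → 1-byte form 38 at offsets 7–7.
U+2497B → 4-byte form F0 A4 A5 BB at offsets 8–11.
Offset 8 falls in char 4's range; it's byte 1 of F0 A4 A5 BB = 0xF0.

0xF0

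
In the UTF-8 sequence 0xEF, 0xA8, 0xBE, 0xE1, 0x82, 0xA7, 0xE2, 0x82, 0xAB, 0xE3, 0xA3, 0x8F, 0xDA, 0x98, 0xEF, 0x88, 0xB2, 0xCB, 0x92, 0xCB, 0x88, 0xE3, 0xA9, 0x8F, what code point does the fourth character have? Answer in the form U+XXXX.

Offset 0: leading byte 0xEF = 11101111 → 3-byte char #1 = EF A8 BE.
Offset 3: leading byte 0xE1 = 11100001 → 3-byte char #2 = E1 82 A7.
Offset 6: leading byte 0xE2 = 11100010 → 3-byte char #3 = E2 82 AB.
Offset 9: leading byte 0xE3 = 11100011 → 3-byte char #4 = E3 A3 8F.
Leading byte 0xE3 = 11100011 matches 1110xxxx → 3-byte sequence.
Byte 1: 0xE3 = 11100011, payload 0011 (4 bits).
Byte 2: 0xA3 = 10100011 (10xxxxxx ✓), payload 100011.
Byte 3: 0x8F = 10001111 (10xxxxxx ✓), payload 001111.
Concatenate: 0011100011001111 = 0x38CF (16 bits → U+38CF).

U+38CF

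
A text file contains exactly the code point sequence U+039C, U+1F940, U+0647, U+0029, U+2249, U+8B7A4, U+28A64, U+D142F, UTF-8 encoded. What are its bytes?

CE 9C F0 9F A5 80 D9 87 29 E2 89 89 F2 8B 9E A4 F0 A8 A9 A4 F3 91 90 AF

U+039C: 2-byte form → CE 9C.
U+1F940: 4-byte form → F0 9F A5 80.
U+0647: 2-byte form → D9 87.
U+0029: 1-byte form → 29.
U+2249: 3-byte form → E2 89 89.
U+8B7A4: 4-byte form → F2 8B 9E A4.
U+28A64: 4-byte form → F0 A8 A9 A4.
U+D142F: 4-byte form → F3 91 90 AF.
Concatenated (24 bytes): CE 9C F0 9F A5 80 D9 87 29 E2 89 89 F2 8B 9E A4 F0 A8 A9 A4 F3 91 90 AF.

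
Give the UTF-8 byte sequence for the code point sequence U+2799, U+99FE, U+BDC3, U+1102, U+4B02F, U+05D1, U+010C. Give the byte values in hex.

U+2799: 3-byte form → E2 9E 99.
U+99FE: 3-byte form → E9 A7 BE.
U+BDC3: 3-byte form → EB B7 83.
U+1102: 3-byte form → E1 84 82.
U+4B02F: 4-byte form → F1 8B 80 AF.
U+05D1: 2-byte form → D7 91.
U+010C: 2-byte form → C4 8C.
Concatenated (20 bytes): E2 9E 99 E9 A7 BE EB B7 83 E1 84 82 F1 8B 80 AF D7 91 C4 8C.

E2 9E 99 E9 A7 BE EB B7 83 E1 84 82 F1 8B 80 AF D7 91 C4 8C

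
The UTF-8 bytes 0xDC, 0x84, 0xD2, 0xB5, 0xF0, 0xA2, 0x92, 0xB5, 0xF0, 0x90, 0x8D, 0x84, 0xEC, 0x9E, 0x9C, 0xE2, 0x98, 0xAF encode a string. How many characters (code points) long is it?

6

Byte at offset 0: 0xDC = 11011100 → 2-byte char (#1). Advance 2.
Byte at offset 2: 0xD2 = 11010010 → 2-byte char (#2). Advance 2.
Byte at offset 4: 0xF0 = 11110000 → 4-byte char (#3). Advance 4.
Byte at offset 8: 0xF0 = 11110000 → 4-byte char (#4). Advance 4.
Byte at offset 12: 0xEC = 11101100 → 3-byte char (#5). Advance 3.
Byte at offset 15: 0xE2 = 11100010 → 3-byte char (#6). Advance 3.
Reached end at offset 18 after 6 code points.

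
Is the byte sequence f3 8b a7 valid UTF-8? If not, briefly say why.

invalid (sequence truncated)

Leading byte 0xF3 = 11110011 → 4-byte form, but only 3 bytes are present.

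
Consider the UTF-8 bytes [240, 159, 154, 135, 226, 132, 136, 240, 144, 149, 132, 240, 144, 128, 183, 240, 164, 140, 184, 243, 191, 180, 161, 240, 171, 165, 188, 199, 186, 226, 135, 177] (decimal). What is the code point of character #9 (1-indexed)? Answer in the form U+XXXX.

Offset 0: leading byte 0xF0 = 11110000 → 4-byte char #1 = F0 9F 9A 87.
Offset 4: leading byte 0xE2 = 11100010 → 3-byte char #2 = E2 84 88.
Offset 7: leading byte 0xF0 = 11110000 → 4-byte char #3 = F0 90 95 84.
Offset 11: leading byte 0xF0 = 11110000 → 4-byte char #4 = F0 90 80 B7.
Offset 15: leading byte 0xF0 = 11110000 → 4-byte char #5 = F0 A4 8C B8.
Offset 19: leading byte 0xF3 = 11110011 → 4-byte char #6 = F3 BF B4 A1.
Offset 23: leading byte 0xF0 = 11110000 → 4-byte char #7 = F0 AB A5 BC.
Offset 27: leading byte 0xC7 = 11000111 → 2-byte char #8 = C7 BA.
Offset 29: leading byte 0xE2 = 11100010 → 3-byte char #9 = E2 87 B1.
Leading byte 0xE2 = 11100010 matches 1110xxxx → 3-byte sequence.
Byte 1: 0xE2 = 11100010, payload 0010 (4 bits).
Byte 2: 0x87 = 10000111 (10xxxxxx ✓), payload 000111.
Byte 3: 0xB1 = 10110001 (10xxxxxx ✓), payload 110001.
Concatenate: 0010000111110001 = 0x21F1 (16 bits → U+21F1).

U+21F1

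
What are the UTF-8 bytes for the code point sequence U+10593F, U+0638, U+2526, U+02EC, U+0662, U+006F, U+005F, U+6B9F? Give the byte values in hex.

F4 85 A4 BF D8 B8 E2 94 A6 CB AC D9 A2 6F 5F E6 AE 9F

U+10593F: 4-byte form → F4 85 A4 BF.
U+0638: 2-byte form → D8 B8.
U+2526: 3-byte form → E2 94 A6.
U+02EC: 2-byte form → CB AC.
U+0662: 2-byte form → D9 A2.
U+006F: 1-byte form → 6F.
U+005F: 1-byte form → 5F.
U+6B9F: 3-byte form → E6 AE 9F.
Concatenated (18 bytes): F4 85 A4 BF D8 B8 E2 94 A6 CB AC D9 A2 6F 5F E6 AE 9F.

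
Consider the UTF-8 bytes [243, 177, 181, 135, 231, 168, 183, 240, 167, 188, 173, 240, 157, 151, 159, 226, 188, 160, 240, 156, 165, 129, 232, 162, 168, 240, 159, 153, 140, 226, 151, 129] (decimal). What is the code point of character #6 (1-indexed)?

U+1C941

Offset 0: leading byte 0xF3 = 11110011 → 4-byte char #1 = F3 B1 B5 87.
Offset 4: leading byte 0xE7 = 11100111 → 3-byte char #2 = E7 A8 B7.
Offset 7: leading byte 0xF0 = 11110000 → 4-byte char #3 = F0 A7 BC AD.
Offset 11: leading byte 0xF0 = 11110000 → 4-byte char #4 = F0 9D 97 9F.
Offset 15: leading byte 0xE2 = 11100010 → 3-byte char #5 = E2 BC A0.
Offset 18: leading byte 0xF0 = 11110000 → 4-byte char #6 = F0 9C A5 81.
Leading byte 0xF0 = 11110000 matches 11110xxx → 4-byte sequence.
Byte 1: 0xF0 = 11110000, payload 000 (3 bits).
Byte 2: 0x9C = 10011100 (10xxxxxx ✓), payload 011100.
Byte 3: 0xA5 = 10100101 (10xxxxxx ✓), payload 100101.
Byte 4: 0x81 = 10000001 (10xxxxxx ✓), payload 000001.
Concatenate: 000011100100101000001 = 0x1C941 (21 bits → U+1C941).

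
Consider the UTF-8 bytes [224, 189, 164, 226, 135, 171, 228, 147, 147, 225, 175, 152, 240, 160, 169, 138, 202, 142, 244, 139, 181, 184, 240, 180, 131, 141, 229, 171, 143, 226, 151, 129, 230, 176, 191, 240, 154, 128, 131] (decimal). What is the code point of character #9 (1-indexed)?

U+5ACF

Offset 0: leading byte 0xE0 = 11100000 → 3-byte char #1 = E0 BD A4.
Offset 3: leading byte 0xE2 = 11100010 → 3-byte char #2 = E2 87 AB.
Offset 6: leading byte 0xE4 = 11100100 → 3-byte char #3 = E4 93 93.
Offset 9: leading byte 0xE1 = 11100001 → 3-byte char #4 = E1 AF 98.
Offset 12: leading byte 0xF0 = 11110000 → 4-byte char #5 = F0 A0 A9 8A.
Offset 16: leading byte 0xCA = 11001010 → 2-byte char #6 = CA 8E.
Offset 18: leading byte 0xF4 = 11110100 → 4-byte char #7 = F4 8B B5 B8.
Offset 22: leading byte 0xF0 = 11110000 → 4-byte char #8 = F0 B4 83 8D.
Offset 26: leading byte 0xE5 = 11100101 → 3-byte char #9 = E5 AB 8F.
Leading byte 0xE5 = 11100101 matches 1110xxxx → 3-byte sequence.
Byte 1: 0xE5 = 11100101, payload 0101 (4 bits).
Byte 2: 0xAB = 10101011 (10xxxxxx ✓), payload 101011.
Byte 3: 0x8F = 10001111 (10xxxxxx ✓), payload 001111.
Concatenate: 0101101011001111 = 0x5ACF (16 bits → U+5ACF).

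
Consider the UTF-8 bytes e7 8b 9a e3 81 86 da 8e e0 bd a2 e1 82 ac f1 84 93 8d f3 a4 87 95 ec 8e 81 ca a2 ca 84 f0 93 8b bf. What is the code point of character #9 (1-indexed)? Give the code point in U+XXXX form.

U+02A2

Offset 0: leading byte 0xE7 = 11100111 → 3-byte char #1 = E7 8B 9A.
Offset 3: leading byte 0xE3 = 11100011 → 3-byte char #2 = E3 81 86.
Offset 6: leading byte 0xDA = 11011010 → 2-byte char #3 = DA 8E.
Offset 8: leading byte 0xE0 = 11100000 → 3-byte char #4 = E0 BD A2.
Offset 11: leading byte 0xE1 = 11100001 → 3-byte char #5 = E1 82 AC.
Offset 14: leading byte 0xF1 = 11110001 → 4-byte char #6 = F1 84 93 8D.
Offset 18: leading byte 0xF3 = 11110011 → 4-byte char #7 = F3 A4 87 95.
Offset 22: leading byte 0xEC = 11101100 → 3-byte char #8 = EC 8E 81.
Offset 25: leading byte 0xCA = 11001010 → 2-byte char #9 = CA A2.
Leading byte 0xCA = 11001010 matches 110xxxxx → 2-byte sequence.
Byte 1: 0xCA = 11001010, payload 01010 (5 bits).
Byte 2: 0xA2 = 10100010 (10xxxxxx ✓), payload 100010.
Concatenate: 01010100010 = 0x2A2 (11 bits → U+02A2).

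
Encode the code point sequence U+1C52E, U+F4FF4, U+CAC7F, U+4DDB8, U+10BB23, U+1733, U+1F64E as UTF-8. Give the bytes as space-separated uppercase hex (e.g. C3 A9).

U+1C52E: 4-byte form → F0 9C 94 AE.
U+F4FF4: 4-byte form → F3 B4 BF B4.
U+CAC7F: 4-byte form → F3 8A B1 BF.
U+4DDB8: 4-byte form → F1 8D B6 B8.
U+10BB23: 4-byte form → F4 8B AC A3.
U+1733: 3-byte form → E1 9C B3.
U+1F64E: 4-byte form → F0 9F 99 8E.
Concatenated (27 bytes): F0 9C 94 AE F3 B4 BF B4 F3 8A B1 BF F1 8D B6 B8 F4 8B AC A3 E1 9C B3 F0 9F 99 8E.

F0 9C 94 AE F3 B4 BF B4 F3 8A B1 BF F1 8D B6 B8 F4 8B AC A3 E1 9C B3 F0 9F 99 8E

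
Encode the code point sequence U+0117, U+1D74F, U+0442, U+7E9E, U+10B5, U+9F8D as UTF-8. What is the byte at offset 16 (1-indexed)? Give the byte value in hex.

0xBE

1-indexed offset 16 is 0-indexed offset 15.
U+0117 → 2-byte form C4 97 at offsets 0–1.
U+1D74F → 4-byte form F0 9D 9D 8F at offsets 2–5.
U+0442 → 2-byte form D1 82 at offsets 6–7.
U+7E9E → 3-byte form E7 BA 9E at offsets 8–10.
U+10B5 → 3-byte form E1 82 B5 at offsets 11–13.
U+9F8D → 3-byte form E9 BE 8D at offsets 14–16.
Offset 15 falls in char 6's range; it's byte 2 of E9 BE 8D = 0xBE.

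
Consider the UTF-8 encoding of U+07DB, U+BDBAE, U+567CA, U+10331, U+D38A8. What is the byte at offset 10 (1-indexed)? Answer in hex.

0x8A

1-indexed offset 10 is 0-indexed offset 9.
U+07DB → 2-byte form DF 9B at offsets 0–1.
U+BDBAE → 4-byte form F2 BD AE AE at offsets 2–5.
U+567CA → 4-byte form F1 96 9F 8A at offsets 6–9.
Offset 9 falls in char 3's range; it's byte 4 of F1 96 9F 8A = 0x8A.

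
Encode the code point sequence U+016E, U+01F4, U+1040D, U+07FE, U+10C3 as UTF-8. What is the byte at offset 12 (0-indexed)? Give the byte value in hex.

0x83

U+016E → 2-byte form C5 AE at offsets 0–1.
U+01F4 → 2-byte form C7 B4 at offsets 2–3.
U+1040D → 4-byte form F0 90 90 8D at offsets 4–7.
U+07FE → 2-byte form DF BE at offsets 8–9.
U+10C3 → 3-byte form E1 83 83 at offsets 10–12.
Offset 12 falls in char 5's range; it's byte 3 of E1 83 83 = 0x83.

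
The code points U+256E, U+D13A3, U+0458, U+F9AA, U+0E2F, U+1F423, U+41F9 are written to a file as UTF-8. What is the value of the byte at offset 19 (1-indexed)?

1-indexed offset 19 is 0-indexed offset 18.
U+256E → 3-byte form E2 95 AE at offsets 0–2.
U+D13A3 → 4-byte form F3 91 8E A3 at offsets 3–6.
U+0458 → 2-byte form D1 98 at offsets 7–8.
U+F9AA → 3-byte form EF A6 AA at offsets 9–11.
U+0E2F → 3-byte form E0 B8 AF at offsets 12–14.
U+1F423 → 4-byte form F0 9F 90 A3 at offsets 15–18.
Offset 18 falls in char 6's range; it's byte 4 of F0 9F 90 A3 = 0xA3.

0xA3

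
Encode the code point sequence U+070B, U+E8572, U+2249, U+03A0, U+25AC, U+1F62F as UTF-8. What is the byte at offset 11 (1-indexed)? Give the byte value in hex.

1-indexed offset 11 is 0-indexed offset 10.
U+070B → 2-byte form DC 8B at offsets 0–1.
U+E8572 → 4-byte form F3 A8 95 B2 at offsets 2–5.
U+2249 → 3-byte form E2 89 89 at offsets 6–8.
U+03A0 → 2-byte form CE A0 at offsets 9–10.
Offset 10 falls in char 4's range; it's byte 2 of CE A0 = 0xA0.

0xA0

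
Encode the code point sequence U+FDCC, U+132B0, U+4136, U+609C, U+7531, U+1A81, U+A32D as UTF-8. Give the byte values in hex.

EF B7 8C F0 93 8A B0 E4 84 B6 E6 82 9C E7 94 B1 E1 AA 81 EA 8C AD

U+FDCC: 3-byte form → EF B7 8C.
U+132B0: 4-byte form → F0 93 8A B0.
U+4136: 3-byte form → E4 84 B6.
U+609C: 3-byte form → E6 82 9C.
U+7531: 3-byte form → E7 94 B1.
U+1A81: 3-byte form → E1 AA 81.
U+A32D: 3-byte form → EA 8C AD.
Concatenated (22 bytes): EF B7 8C F0 93 8A B0 E4 84 B6 E6 82 9C E7 94 B1 E1 AA 81 EA 8C AD.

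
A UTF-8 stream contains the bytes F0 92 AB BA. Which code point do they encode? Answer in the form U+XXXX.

Leading byte 0xF0 = 11110000 matches 11110xxx → 4-byte sequence.
Byte 1: 0xF0 = 11110000, payload 000 (3 bits).
Byte 2: 0x92 = 10010010 (10xxxxxx ✓), payload 010010.
Byte 3: 0xAB = 10101011 (10xxxxxx ✓), payload 101011.
Byte 4: 0xBA = 10111010 (10xxxxxx ✓), payload 111010.
Concatenate: 000010010101011111010 = 0x12AFA (21 bits → U+12AFA).

U+12AFA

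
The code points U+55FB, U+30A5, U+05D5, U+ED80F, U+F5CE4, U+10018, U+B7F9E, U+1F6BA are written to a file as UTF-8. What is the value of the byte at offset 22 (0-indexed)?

0xBE

U+55FB → 3-byte form E5 97 BB at offsets 0–2.
U+30A5 → 3-byte form E3 82 A5 at offsets 3–5.
U+05D5 → 2-byte form D7 95 at offsets 6–7.
U+ED80F → 4-byte form F3 AD A0 8F at offsets 8–11.
U+F5CE4 → 4-byte form F3 B5 B3 A4 at offsets 12–15.
U+10018 → 4-byte form F0 90 80 98 at offsets 16–19.
U+B7F9E → 4-byte form F2 B7 BE 9E at offsets 20–23.
Offset 22 falls in char 7's range; it's byte 3 of F2 B7 BE 9E = 0xBE.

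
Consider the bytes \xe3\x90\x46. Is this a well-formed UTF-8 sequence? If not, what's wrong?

invalid (non-continuation byte where continuation expected)

Leading byte 0xE3 = 11100011 → 3-byte form.
Byte 3 is 0x46 = 01000110, which is not 10xxxxxx — expected a continuation byte.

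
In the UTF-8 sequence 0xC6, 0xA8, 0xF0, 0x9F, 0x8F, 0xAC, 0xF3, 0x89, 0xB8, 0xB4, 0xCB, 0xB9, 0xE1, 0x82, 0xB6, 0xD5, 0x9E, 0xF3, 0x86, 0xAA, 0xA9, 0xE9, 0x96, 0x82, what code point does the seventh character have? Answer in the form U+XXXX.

U+C6AA9

Offset 0: leading byte 0xC6 = 11000110 → 2-byte char #1 = C6 A8.
Offset 2: leading byte 0xF0 = 11110000 → 4-byte char #2 = F0 9F 8F AC.
Offset 6: leading byte 0xF3 = 11110011 → 4-byte char #3 = F3 89 B8 B4.
Offset 10: leading byte 0xCB = 11001011 → 2-byte char #4 = CB B9.
Offset 12: leading byte 0xE1 = 11100001 → 3-byte char #5 = E1 82 B6.
Offset 15: leading byte 0xD5 = 11010101 → 2-byte char #6 = D5 9E.
Offset 17: leading byte 0xF3 = 11110011 → 4-byte char #7 = F3 86 AA A9.
Leading byte 0xF3 = 11110011 matches 11110xxx → 4-byte sequence.
Byte 1: 0xF3 = 11110011, payload 011 (3 bits).
Byte 2: 0x86 = 10000110 (10xxxxxx ✓), payload 000110.
Byte 3: 0xAA = 10101010 (10xxxxxx ✓), payload 101010.
Byte 4: 0xA9 = 10101001 (10xxxxxx ✓), payload 101001.
Concatenate: 011000110101010101001 = 0xC6AA9 (21 bits → U+C6AA9).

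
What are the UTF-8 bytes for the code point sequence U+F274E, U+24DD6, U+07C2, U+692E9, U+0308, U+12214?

U+F274E: 4-byte form → F3 B2 9D 8E.
U+24DD6: 4-byte form → F0 A4 B7 96.
U+07C2: 2-byte form → DF 82.
U+692E9: 4-byte form → F1 A9 8B A9.
U+0308: 2-byte form → CC 88.
U+12214: 4-byte form → F0 92 88 94.
Concatenated (20 bytes): F3 B2 9D 8E F0 A4 B7 96 DF 82 F1 A9 8B A9 CC 88 F0 92 88 94.

F3 B2 9D 8E F0 A4 B7 96 DF 82 F1 A9 8B A9 CC 88 F0 92 88 94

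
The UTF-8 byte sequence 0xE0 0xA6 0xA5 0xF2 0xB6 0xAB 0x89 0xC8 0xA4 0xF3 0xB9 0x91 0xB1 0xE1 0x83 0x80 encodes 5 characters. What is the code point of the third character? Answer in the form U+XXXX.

Offset 0: leading byte 0xE0 = 11100000 → 3-byte char #1 = E0 A6 A5.
Offset 3: leading byte 0xF2 = 11110010 → 4-byte char #2 = F2 B6 AB 89.
Offset 7: leading byte 0xC8 = 11001000 → 2-byte char #3 = C8 A4.
Leading byte 0xC8 = 11001000 matches 110xxxxx → 2-byte sequence.
Byte 1: 0xC8 = 11001000, payload 01000 (5 bits).
Byte 2: 0xA4 = 10100100 (10xxxxxx ✓), payload 100100.
Concatenate: 01000100100 = 0x224 (11 bits → U+0224).

U+0224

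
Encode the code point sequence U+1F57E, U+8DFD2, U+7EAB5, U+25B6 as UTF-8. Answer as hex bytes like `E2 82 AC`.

F0 9F 95 BE F2 8D BF 92 F1 BE AA B5 E2 96 B6

U+1F57E: 4-byte form → F0 9F 95 BE.
U+8DFD2: 4-byte form → F2 8D BF 92.
U+7EAB5: 4-byte form → F1 BE AA B5.
U+25B6: 3-byte form → E2 96 B6.
Concatenated (15 bytes): F0 9F 95 BE F2 8D BF 92 F1 BE AA B5 E2 96 B6.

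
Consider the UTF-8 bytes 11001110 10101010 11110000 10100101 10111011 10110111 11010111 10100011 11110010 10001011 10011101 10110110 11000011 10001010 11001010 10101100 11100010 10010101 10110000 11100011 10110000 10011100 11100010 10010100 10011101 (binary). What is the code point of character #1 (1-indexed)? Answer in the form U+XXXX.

Offset 0: leading byte 0xCE = 11001110 → 2-byte char #1 = CE AA.
Leading byte 0xCE = 11001110 matches 110xxxxx → 2-byte sequence.
Byte 1: 0xCE = 11001110, payload 01110 (5 bits).
Byte 2: 0xAA = 10101010 (10xxxxxx ✓), payload 101010.
Concatenate: 01110101010 = 0x3AA (11 bits → U+03AA).

U+03AA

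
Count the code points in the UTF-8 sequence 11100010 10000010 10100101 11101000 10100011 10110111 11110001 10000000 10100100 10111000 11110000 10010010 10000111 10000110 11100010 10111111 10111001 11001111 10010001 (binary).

6

Byte at offset 0: 0xE2 = 11100010 → 3-byte char (#1). Advance 3.
Byte at offset 3: 0xE8 = 11101000 → 3-byte char (#2). Advance 3.
Byte at offset 6: 0xF1 = 11110001 → 4-byte char (#3). Advance 4.
Byte at offset 10: 0xF0 = 11110000 → 4-byte char (#4). Advance 4.
Byte at offset 14: 0xE2 = 11100010 → 3-byte char (#5). Advance 3.
Byte at offset 17: 0xCF = 11001111 → 2-byte char (#6). Advance 2.
Reached end at offset 19 after 6 code points.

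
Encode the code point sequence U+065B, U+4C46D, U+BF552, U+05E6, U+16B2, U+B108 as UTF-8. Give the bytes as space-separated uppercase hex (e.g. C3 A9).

D9 9B F1 8C 91 AD F2 BF 95 92 D7 A6 E1 9A B2 EB 84 88

U+065B: 2-byte form → D9 9B.
U+4C46D: 4-byte form → F1 8C 91 AD.
U+BF552: 4-byte form → F2 BF 95 92.
U+05E6: 2-byte form → D7 A6.
U+16B2: 3-byte form → E1 9A B2.
U+B108: 3-byte form → EB 84 88.
Concatenated (18 bytes): D9 9B F1 8C 91 AD F2 BF 95 92 D7 A6 E1 9A B2 EB 84 88.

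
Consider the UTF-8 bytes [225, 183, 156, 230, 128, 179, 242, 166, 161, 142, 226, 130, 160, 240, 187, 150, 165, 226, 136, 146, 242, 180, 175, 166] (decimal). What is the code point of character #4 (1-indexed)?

Offset 0: leading byte 0xE1 = 11100001 → 3-byte char #1 = E1 B7 9C.
Offset 3: leading byte 0xE6 = 11100110 → 3-byte char #2 = E6 80 B3.
Offset 6: leading byte 0xF2 = 11110010 → 4-byte char #3 = F2 A6 A1 8E.
Offset 10: leading byte 0xE2 = 11100010 → 3-byte char #4 = E2 82 A0.
Leading byte 0xE2 = 11100010 matches 1110xxxx → 3-byte sequence.
Byte 1: 0xE2 = 11100010, payload 0010 (4 bits).
Byte 2: 0x82 = 10000010 (10xxxxxx ✓), payload 000010.
Byte 3: 0xA0 = 10100000 (10xxxxxx ✓), payload 100000.
Concatenate: 0010000010100000 = 0x20A0 (16 bits → U+20A0).

U+20A0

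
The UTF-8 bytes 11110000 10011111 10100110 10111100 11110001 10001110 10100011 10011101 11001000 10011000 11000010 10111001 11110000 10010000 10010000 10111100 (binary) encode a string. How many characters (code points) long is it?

Byte at offset 0: 0xF0 = 11110000 → 4-byte char (#1). Advance 4.
Byte at offset 4: 0xF1 = 11110001 → 4-byte char (#2). Advance 4.
Byte at offset 8: 0xC8 = 11001000 → 2-byte char (#3). Advance 2.
Byte at offset 10: 0xC2 = 11000010 → 2-byte char (#4). Advance 2.
Byte at offset 12: 0xF0 = 11110000 → 4-byte char (#5). Advance 4.
Reached end at offset 16 after 5 code points.

5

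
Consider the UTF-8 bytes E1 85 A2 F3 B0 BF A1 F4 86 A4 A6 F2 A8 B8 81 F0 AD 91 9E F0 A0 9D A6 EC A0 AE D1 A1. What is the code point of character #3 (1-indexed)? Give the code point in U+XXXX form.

U+106926

Offset 0: leading byte 0xE1 = 11100001 → 3-byte char #1 = E1 85 A2.
Offset 3: leading byte 0xF3 = 11110011 → 4-byte char #2 = F3 B0 BF A1.
Offset 7: leading byte 0xF4 = 11110100 → 4-byte char #3 = F4 86 A4 A6.
Leading byte 0xF4 = 11110100 matches 11110xxx → 4-byte sequence.
Byte 1: 0xF4 = 11110100, payload 100 (3 bits).
Byte 2: 0x86 = 10000110 (10xxxxxx ✓), payload 000110.
Byte 3: 0xA4 = 10100100 (10xxxxxx ✓), payload 100100.
Byte 4: 0xA6 = 10100110 (10xxxxxx ✓), payload 100110.
Concatenate: 100000110100100100110 = 0x106926 (21 bits → U+106926).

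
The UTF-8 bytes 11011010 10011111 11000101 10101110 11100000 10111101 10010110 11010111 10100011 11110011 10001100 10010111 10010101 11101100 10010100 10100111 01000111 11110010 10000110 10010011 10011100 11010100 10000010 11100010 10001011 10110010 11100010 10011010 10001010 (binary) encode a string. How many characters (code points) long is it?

Byte at offset 0: 0xDA = 11011010 → 2-byte char (#1). Advance 2.
Byte at offset 2: 0xC5 = 11000101 → 2-byte char (#2). Advance 2.
Byte at offset 4: 0xE0 = 11100000 → 3-byte char (#3). Advance 3.
Byte at offset 7: 0xD7 = 11010111 → 2-byte char (#4). Advance 2.
Byte at offset 9: 0xF3 = 11110011 → 4-byte char (#5). Advance 4.
Byte at offset 13: 0xEC = 11101100 → 3-byte char (#6). Advance 3.
Byte at offset 16: 0x47 = 01000111 → 1-byte char (#7). Advance 1.
Byte at offset 17: 0xF2 = 11110010 → 4-byte char (#8). Advance 4.
Byte at offset 21: 0xD4 = 11010100 → 2-byte char (#9). Advance 2.
Byte at offset 23: 0xE2 = 11100010 → 3-byte char (#10). Advance 3.
Byte at offset 26: 0xE2 = 11100010 → 3-byte char (#11). Advance 3.
Reached end at offset 29 after 11 code points.

11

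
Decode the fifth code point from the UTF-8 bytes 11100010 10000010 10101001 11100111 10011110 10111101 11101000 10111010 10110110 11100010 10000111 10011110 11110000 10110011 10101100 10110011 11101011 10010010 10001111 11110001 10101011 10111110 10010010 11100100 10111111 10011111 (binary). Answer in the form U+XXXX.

Offset 0: leading byte 0xE2 = 11100010 → 3-byte char #1 = E2 82 A9.
Offset 3: leading byte 0xE7 = 11100111 → 3-byte char #2 = E7 9E BD.
Offset 6: leading byte 0xE8 = 11101000 → 3-byte char #3 = E8 BA B6.
Offset 9: leading byte 0xE2 = 11100010 → 3-byte char #4 = E2 87 9E.
Offset 12: leading byte 0xF0 = 11110000 → 4-byte char #5 = F0 B3 AC B3.
Leading byte 0xF0 = 11110000 matches 11110xxx → 4-byte sequence.
Byte 1: 0xF0 = 11110000, payload 000 (3 bits).
Byte 2: 0xB3 = 10110011 (10xxxxxx ✓), payload 110011.
Byte 3: 0xAC = 10101100 (10xxxxxx ✓), payload 101100.
Byte 4: 0xB3 = 10110011 (10xxxxxx ✓), payload 110011.
Concatenate: 000110011101100110011 = 0x33B33 (21 bits → U+33B33).

U+33B33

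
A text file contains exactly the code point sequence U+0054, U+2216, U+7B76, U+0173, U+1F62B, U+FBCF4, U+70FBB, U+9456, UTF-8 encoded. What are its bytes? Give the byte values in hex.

U+0054: 1-byte form → 54.
U+2216: 3-byte form → E2 88 96.
U+7B76: 3-byte form → E7 AD B6.
U+0173: 2-byte form → C5 B3.
U+1F62B: 4-byte form → F0 9F 98 AB.
U+FBCF4: 4-byte form → F3 BB B3 B4.
U+70FBB: 4-byte form → F1 B0 BE BB.
U+9456: 3-byte form → E9 91 96.
Concatenated (24 bytes): 54 E2 88 96 E7 AD B6 C5 B3 F0 9F 98 AB F3 BB B3 B4 F1 B0 BE BB E9 91 96.

54 E2 88 96 E7 AD B6 C5 B3 F0 9F 98 AB F3 BB B3 B4 F1 B0 BE BB E9 91 96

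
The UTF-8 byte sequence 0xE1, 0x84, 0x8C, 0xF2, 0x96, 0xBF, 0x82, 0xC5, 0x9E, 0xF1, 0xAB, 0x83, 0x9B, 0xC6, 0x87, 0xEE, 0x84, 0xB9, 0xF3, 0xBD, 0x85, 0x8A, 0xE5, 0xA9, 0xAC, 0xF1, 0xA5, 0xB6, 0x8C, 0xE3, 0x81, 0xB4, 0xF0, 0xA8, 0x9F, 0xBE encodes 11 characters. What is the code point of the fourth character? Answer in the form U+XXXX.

U+6B0DB

Offset 0: leading byte 0xE1 = 11100001 → 3-byte char #1 = E1 84 8C.
Offset 3: leading byte 0xF2 = 11110010 → 4-byte char #2 = F2 96 BF 82.
Offset 7: leading byte 0xC5 = 11000101 → 2-byte char #3 = C5 9E.
Offset 9: leading byte 0xF1 = 11110001 → 4-byte char #4 = F1 AB 83 9B.
Leading byte 0xF1 = 11110001 matches 11110xxx → 4-byte sequence.
Byte 1: 0xF1 = 11110001, payload 001 (3 bits).
Byte 2: 0xAB = 10101011 (10xxxxxx ✓), payload 101011.
Byte 3: 0x83 = 10000011 (10xxxxxx ✓), payload 000011.
Byte 4: 0x9B = 10011011 (10xxxxxx ✓), payload 011011.
Concatenate: 001101011000011011011 = 0x6B0DB (21 bits → U+6B0DB).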